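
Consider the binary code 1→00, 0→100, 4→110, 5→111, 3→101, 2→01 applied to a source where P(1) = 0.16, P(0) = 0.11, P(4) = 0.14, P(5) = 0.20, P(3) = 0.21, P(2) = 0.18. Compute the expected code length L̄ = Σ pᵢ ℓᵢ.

2.66 bits/symbol

L̄ = Σ pᵢ·ℓᵢ = 0.16·2 + 0.11·3 + 0.14·3 + 0.20·3 + 0.21·3 + 0.18·2 = 2.66 bits/symbol.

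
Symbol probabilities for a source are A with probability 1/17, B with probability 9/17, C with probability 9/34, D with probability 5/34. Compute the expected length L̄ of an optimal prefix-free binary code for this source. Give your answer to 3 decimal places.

Repeatedly combine the two least-probable nodes; the expected code length is the sum of the merged weights.
merge 1/17 + 5/34 → 7/34
merge 7/34 + 9/34 → 8/17
merge 8/17 + 9/17 → 1
L = 7/34 + 8/17 + 1 = 57/34 ≈ 1.676 bits/symbol.

1.676 bits/symbol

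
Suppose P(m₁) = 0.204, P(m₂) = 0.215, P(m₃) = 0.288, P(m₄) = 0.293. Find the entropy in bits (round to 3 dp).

1.981 bits

H = −Σ pᵢ log₂ pᵢ.
−0.204·log₂(0.204) = 0.4678
−0.215·log₂(0.215) = 0.4768
−0.288·log₂(0.288) = 0.5172
−0.293·log₂(0.293) = 0.5189
Sum ≈ 1.9807 → 1.981 bits.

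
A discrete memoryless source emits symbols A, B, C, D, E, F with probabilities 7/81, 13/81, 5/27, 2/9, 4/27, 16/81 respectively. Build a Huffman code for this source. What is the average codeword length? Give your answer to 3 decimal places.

2.580 bits/symbol

Repeatedly combine the two least-probable nodes; the expected code length is the sum of the merged weights.
merge 7/81 + 4/27 → 19/81
merge 13/81 + 5/27 → 28/81
merge 16/81 + 2/9 → 34/81
merge 19/81 + 28/81 → 47/81
merge 34/81 + 47/81 → 1
L = 19/81 + 28/81 + 34/81 + 47/81 + 1 = 209/81 ≈ 2.580 bits/symbol.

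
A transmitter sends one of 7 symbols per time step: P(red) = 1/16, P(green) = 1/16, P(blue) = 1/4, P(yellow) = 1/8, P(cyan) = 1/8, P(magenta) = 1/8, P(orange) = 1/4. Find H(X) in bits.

Each probability is a power of 1/2, so log₂(1/p) is an integer.
H = Σ p·log₂(1/p) = 1/16·4 + 1/16·4 + 1/4·2 + 1/8·3 + 1/8·3 + 1/8·3 + 1/4·2 = 2.625 bits.

2.625 bits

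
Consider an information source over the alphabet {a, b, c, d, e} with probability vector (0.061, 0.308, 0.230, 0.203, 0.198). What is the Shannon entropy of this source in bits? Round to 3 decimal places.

H = −Σ pᵢ log₂ pᵢ.
−0.061·log₂(0.061) = 0.2461
−0.308·log₂(0.308) = 0.5233
−0.230·log₂(0.230) = 0.4877
−0.203·log₂(0.203) = 0.4670
−0.198·log₂(0.198) = 0.4626
Sum ≈ 2.1867 → 2.187 bits.

2.187 bits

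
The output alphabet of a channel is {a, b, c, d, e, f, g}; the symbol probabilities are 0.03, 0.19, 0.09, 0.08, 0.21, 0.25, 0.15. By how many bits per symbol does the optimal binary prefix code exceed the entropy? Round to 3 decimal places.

0.055 bits

Entropy H = −Σ p log₂ p ≈ 2.5945 bits.
Huffman merges: 3/100+2/25→11/100; 9/100+11/100→1/5; 3/20+19/100→17/50; 1/5+21/100→41/100; 1/4+17/50→59/100; 41/100+59/100→1. L = 53/20 ≈ 2.6500.
L − H = 2.6500 − 2.5945 = 0.055 bits.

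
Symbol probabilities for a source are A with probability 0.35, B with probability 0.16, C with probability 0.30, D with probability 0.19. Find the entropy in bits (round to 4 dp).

1.9294 bits

H = −Σ pᵢ log₂ pᵢ.
−0.35·log₂(0.35) = 0.5301
−0.16·log₂(0.16) = 0.4230
−0.30·log₂(0.30) = 0.5211
−0.19·log₂(0.19) = 0.4552
Sum ≈ 1.9294 → 1.9294 bits.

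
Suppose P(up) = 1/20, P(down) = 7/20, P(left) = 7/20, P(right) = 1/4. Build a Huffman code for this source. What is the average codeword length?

Repeatedly combine the two least-probable nodes; the expected code length is the sum of the merged weights.
merge 1/20 + 1/4 → 3/10
merge 3/10 + 7/20 → 13/20
merge 7/20 + 13/20 → 1
L = 3/10 + 13/20 + 1 = 39/20 = 1.95 bits/symbol.

1.95 bits/symbol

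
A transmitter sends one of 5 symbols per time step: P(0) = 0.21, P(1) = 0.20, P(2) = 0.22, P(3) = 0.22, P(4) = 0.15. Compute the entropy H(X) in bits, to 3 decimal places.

H = −Σ pᵢ log₂ pᵢ.
−0.21·log₂(0.21) = 0.4728
−0.20·log₂(0.20) = 0.4644
−0.22·log₂(0.22) = 0.4806
−0.22·log₂(0.22) = 0.4806
−0.15·log₂(0.15) = 0.4105
Sum ≈ 2.3089 → 2.309 bits.

2.309 bits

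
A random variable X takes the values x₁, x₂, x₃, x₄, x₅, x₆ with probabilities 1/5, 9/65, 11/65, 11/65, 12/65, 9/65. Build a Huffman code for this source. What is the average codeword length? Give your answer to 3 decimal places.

Repeatedly combine the two least-probable nodes; the expected code length is the sum of the merged weights.
merge 9/65 + 9/65 → 18/65
merge 11/65 + 11/65 → 22/65
merge 12/65 + 1/5 → 5/13
merge 18/65 + 22/65 → 8/13
merge 5/13 + 8/13 → 1
L = 18/65 + 22/65 + 5/13 + 8/13 + 1 = 34/13 ≈ 2.615 bits/symbol.

2.615 bits/symbol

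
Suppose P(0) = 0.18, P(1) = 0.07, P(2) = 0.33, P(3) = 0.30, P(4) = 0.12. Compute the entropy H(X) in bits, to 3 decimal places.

H = −Σ pᵢ log₂ pᵢ.
−0.18·log₂(0.18) = 0.4453
−0.07·log₂(0.07) = 0.2686
−0.33·log₂(0.33) = 0.5278
−0.30·log₂(0.30) = 0.5211
−0.12·log₂(0.12) = 0.3671
Sum ≈ 2.1298 → 2.130 bits.

2.130 bits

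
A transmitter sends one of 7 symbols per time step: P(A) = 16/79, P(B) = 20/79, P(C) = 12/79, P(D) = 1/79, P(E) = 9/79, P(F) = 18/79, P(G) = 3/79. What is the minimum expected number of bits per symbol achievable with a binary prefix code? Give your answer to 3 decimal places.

2.532 bits/symbol

Repeatedly combine the two least-probable nodes; the expected code length is the sum of the merged weights.
merge 1/79 + 3/79 → 4/79
merge 4/79 + 9/79 → 13/79
merge 12/79 + 13/79 → 25/79
merge 16/79 + 18/79 → 34/79
merge 20/79 + 25/79 → 45/79
merge 34/79 + 45/79 → 1
L = 4/79 + 13/79 + 25/79 + 34/79 + 45/79 + 1 = 200/79 ≈ 2.532 bits/symbol.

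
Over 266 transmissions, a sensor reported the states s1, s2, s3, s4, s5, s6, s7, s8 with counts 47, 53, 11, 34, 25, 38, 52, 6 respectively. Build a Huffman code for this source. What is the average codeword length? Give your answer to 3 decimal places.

Probabilities are the counts divided by 266.
Repeatedly combine the two least-probable nodes; the expected code length is the sum of the merged weights.
merge 3/133 + 11/266 → 17/266
merge 17/266 + 25/266 → 3/19
merge 17/133 + 1/7 → 36/133
merge 3/19 + 47/266 → 89/266
merge 26/133 + 53/266 → 15/38
merge 36/133 + 89/266 → 23/38
merge 15/38 + 23/38 → 1
L = 17/266 + 3/19 + 36/133 + 89/266 + 15/38 + 23/38 + 1 = 376/133 ≈ 2.827 bits/symbol.

2.827 bits/symbol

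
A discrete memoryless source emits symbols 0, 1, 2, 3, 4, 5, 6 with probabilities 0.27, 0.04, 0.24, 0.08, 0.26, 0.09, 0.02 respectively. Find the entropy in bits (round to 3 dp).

H = −Σ pᵢ log₂ pᵢ.
−0.27·log₂(0.27) = 0.5100
−0.04·log₂(0.04) = 0.1858
−0.24·log₂(0.24) = 0.4941
−0.08·log₂(0.08) = 0.2915
−0.26·log₂(0.26) = 0.5053
−0.09·log₂(0.09) = 0.3127
−0.02·log₂(0.02) = 0.1129
Sum ≈ 2.4122 → 2.412 bits.

2.412 bits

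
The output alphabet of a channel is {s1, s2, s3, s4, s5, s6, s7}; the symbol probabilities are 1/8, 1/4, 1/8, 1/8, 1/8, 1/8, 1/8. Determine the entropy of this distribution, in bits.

2.75 bits

Each probability is a power of 1/2, so log₂(1/p) is an integer.
H = Σ p·log₂(1/p) = 1/8·3 + 1/4·2 + 1/8·3 + 1/8·3 + 1/8·3 + 1/8·3 + 1/8·3 = 2.75 bits.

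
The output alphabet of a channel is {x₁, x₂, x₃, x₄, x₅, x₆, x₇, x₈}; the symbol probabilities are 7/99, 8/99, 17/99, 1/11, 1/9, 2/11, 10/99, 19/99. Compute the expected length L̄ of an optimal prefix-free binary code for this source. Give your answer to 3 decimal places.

2.960 bits/symbol

Repeatedly combine the two least-probable nodes; the expected code length is the sum of the merged weights.
merge 7/99 + 8/99 → 5/33
merge 1/11 + 10/99 → 19/99
merge 1/9 + 5/33 → 26/99
merge 17/99 + 2/11 → 35/99
merge 19/99 + 19/99 → 38/99
merge 26/99 + 35/99 → 61/99
merge 38/99 + 61/99 → 1
L = 5/33 + 19/99 + 26/99 + 35/99 + 38/99 + 61/99 + 1 = 293/99 ≈ 2.960 bits/symbol.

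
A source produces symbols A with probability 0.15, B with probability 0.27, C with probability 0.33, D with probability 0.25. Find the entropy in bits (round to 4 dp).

1.9484 bits

H = −Σ pᵢ log₂ pᵢ.
−0.15·log₂(0.15) = 0.4105
−0.27·log₂(0.27) = 0.5100
−0.33·log₂(0.33) = 0.5278
−0.25·log₂(0.25) = 0.5000
Sum ≈ 1.9484 → 1.9484 bits.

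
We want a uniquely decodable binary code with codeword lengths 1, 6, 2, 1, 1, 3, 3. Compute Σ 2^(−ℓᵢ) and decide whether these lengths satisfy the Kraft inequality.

2.015625; no

With common denominator 2^6 = 64: Σ 2^(−ℓᵢ) = 32/64 + 1/64 + 16/64 + 32/64 + 32/64 + 8/64 + 8/64 = 129/64 = 2.015625.
Kraft's inequality requires Σ ≤ 1; here Σ = 2.015625 > 1, so no such prefix code exists.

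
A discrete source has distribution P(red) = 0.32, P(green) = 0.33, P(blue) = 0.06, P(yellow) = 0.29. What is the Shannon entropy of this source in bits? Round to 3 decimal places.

1.815 bits

H = −Σ pᵢ log₂ pᵢ.
−0.32·log₂(0.32) = 0.5260
−0.33·log₂(0.33) = 0.5278
−0.06·log₂(0.06) = 0.2435
−0.29·log₂(0.29) = 0.5179
Sum ≈ 1.8153 → 1.815 bits.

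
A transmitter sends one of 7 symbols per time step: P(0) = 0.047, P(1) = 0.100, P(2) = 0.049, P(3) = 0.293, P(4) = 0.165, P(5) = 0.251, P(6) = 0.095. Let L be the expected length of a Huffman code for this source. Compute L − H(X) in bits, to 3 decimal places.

0.028 bits

Entropy H = −Σ p log₂ p ≈ 2.5237 bits.
Huffman merges: 47/1000+49/1000→12/125; 19/200+12/125→191/1000; 1/10+33/200→53/200; 191/1000+251/1000→221/500; 53/200+293/1000→279/500; 221/500+279/500→1. L = 319/125 ≈ 2.5520.
L − H = 2.5520 − 2.5237 = 0.028 bits.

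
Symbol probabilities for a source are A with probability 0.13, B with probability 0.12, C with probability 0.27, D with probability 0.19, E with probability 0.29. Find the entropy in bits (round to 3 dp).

H = −Σ pᵢ log₂ pᵢ.
−0.13·log₂(0.13) = 0.3826
−0.12·log₂(0.12) = 0.3671
−0.27·log₂(0.27) = 0.5100
−0.19·log₂(0.19) = 0.4552
−0.29·log₂(0.29) = 0.5179
Sum ≈ 2.2329 → 2.233 bits.

2.233 bits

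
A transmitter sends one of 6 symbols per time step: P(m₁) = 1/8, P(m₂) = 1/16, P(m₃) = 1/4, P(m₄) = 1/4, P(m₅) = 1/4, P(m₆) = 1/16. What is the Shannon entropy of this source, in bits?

2.375 bits

Each probability is a power of 1/2, so log₂(1/p) is an integer.
H = Σ p·log₂(1/p) = 1/8·3 + 1/16·4 + 1/4·2 + 1/4·2 + 1/4·2 + 1/16·4 = 2.375 bits.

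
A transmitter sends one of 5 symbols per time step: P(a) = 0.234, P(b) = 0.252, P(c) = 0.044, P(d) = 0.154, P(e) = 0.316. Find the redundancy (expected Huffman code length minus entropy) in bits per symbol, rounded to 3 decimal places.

0.067 bits

Entropy H = −Σ p log₂ p ≈ 2.1305 bits.
Huffman merges: 11/250+77/500→99/500; 99/500+117/500→54/125; 63/250+79/250→71/125; 54/125+71/125→1. L = 1099/500 ≈ 2.1980.
L − H = 2.1980 − 2.1305 = 0.067 bits.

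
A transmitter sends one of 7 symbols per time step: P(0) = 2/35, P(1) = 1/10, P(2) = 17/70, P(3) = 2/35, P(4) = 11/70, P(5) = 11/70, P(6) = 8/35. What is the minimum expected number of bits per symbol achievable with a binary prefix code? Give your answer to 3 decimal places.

Repeatedly combine the two least-probable nodes; the expected code length is the sum of the merged weights.
merge 2/35 + 2/35 → 4/35
merge 1/10 + 4/35 → 3/14
merge 11/70 + 11/70 → 11/35
merge 3/14 + 8/35 → 31/70
merge 17/70 + 11/35 → 39/70
merge 31/70 + 39/70 → 1
L = 4/35 + 3/14 + 11/35 + 31/70 + 39/70 + 1 = 37/14 ≈ 2.643 bits/symbol.

2.643 bits/symbol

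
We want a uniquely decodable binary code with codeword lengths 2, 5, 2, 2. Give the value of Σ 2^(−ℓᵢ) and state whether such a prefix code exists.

With common denominator 2^5 = 32: Σ 2^(−ℓᵢ) = 8/32 + 1/32 + 8/32 + 8/32 = 25/32 = 0.78125.
Kraft's inequality requires Σ ≤ 1; here Σ = 0.78125 ≤ 1, so such a prefix code exists.

0.78125; yes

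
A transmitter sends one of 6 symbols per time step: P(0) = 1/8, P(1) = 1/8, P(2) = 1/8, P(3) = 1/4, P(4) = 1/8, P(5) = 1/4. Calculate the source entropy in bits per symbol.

Each probability is a power of 1/2, so log₂(1/p) is an integer.
H = Σ p·log₂(1/p) = 1/8·3 + 1/8·3 + 1/8·3 + 1/4·2 + 1/8·3 + 1/4·2 = 2.5 bits.

2.5 bits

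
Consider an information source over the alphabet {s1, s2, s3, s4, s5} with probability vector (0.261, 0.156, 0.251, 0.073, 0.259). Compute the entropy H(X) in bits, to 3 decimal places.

2.205 bits

H = −Σ pᵢ log₂ pᵢ.
−0.261·log₂(0.261) = 0.5058
−0.156·log₂(0.156) = 0.4181
−0.251·log₂(0.251) = 0.5006
−0.073·log₂(0.073) = 0.2756
−0.259·log₂(0.259) = 0.5048
Sum ≈ 2.2049 → 2.205 bits.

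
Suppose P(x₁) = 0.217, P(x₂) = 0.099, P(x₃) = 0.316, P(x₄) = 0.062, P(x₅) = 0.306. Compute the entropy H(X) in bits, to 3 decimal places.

H = −Σ pᵢ log₂ pᵢ.
−0.217·log₂(0.217) = 0.4783
−0.099·log₂(0.099) = 0.3303
−0.316·log₂(0.316) = 0.5252
−0.062·log₂(0.062) = 0.2487
−0.306·log₂(0.306) = 0.5228
Sum ≈ 2.1053 → 2.105 bits.

2.105 bits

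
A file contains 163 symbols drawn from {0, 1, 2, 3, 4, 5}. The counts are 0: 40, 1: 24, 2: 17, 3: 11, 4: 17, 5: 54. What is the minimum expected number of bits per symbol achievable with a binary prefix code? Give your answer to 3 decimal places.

Probabilities are the counts divided by 163.
Repeatedly combine the two least-probable nodes; the expected code length is the sum of the merged weights.
merge 11/163 + 17/163 → 28/163
merge 17/163 + 24/163 → 41/163
merge 28/163 + 40/163 → 68/163
merge 41/163 + 54/163 → 95/163
merge 68/163 + 95/163 → 1
L = 28/163 + 41/163 + 68/163 + 95/163 + 1 = 395/163 ≈ 2.423 bits/symbol.

2.423 bits/symbol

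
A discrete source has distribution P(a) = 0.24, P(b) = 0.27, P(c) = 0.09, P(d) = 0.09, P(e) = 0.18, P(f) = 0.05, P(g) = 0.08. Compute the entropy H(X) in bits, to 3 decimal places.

2.582 bits

H = −Σ pᵢ log₂ pᵢ.
−0.24·log₂(0.24) = 0.4941
−0.27·log₂(0.27) = 0.5100
−0.09·log₂(0.09) = 0.3127
−0.09·log₂(0.09) = 0.3127
−0.18·log₂(0.18) = 0.4453
−0.05·log₂(0.05) = 0.2161
−0.08·log₂(0.08) = 0.2915
Sum ≈ 2.5824 → 2.582 bits.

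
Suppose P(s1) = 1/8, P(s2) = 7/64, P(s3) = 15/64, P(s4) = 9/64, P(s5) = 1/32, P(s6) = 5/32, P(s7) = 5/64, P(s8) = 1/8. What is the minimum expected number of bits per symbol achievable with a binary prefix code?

Repeatedly combine the two least-probable nodes; the expected code length is the sum of the merged weights.
merge 1/32 + 5/64 → 7/64
merge 7/64 + 7/64 → 7/32
merge 1/8 + 1/8 → 1/4
merge 9/64 + 5/32 → 19/64
merge 7/32 + 15/64 → 29/64
merge 1/4 + 19/64 → 35/64
merge 29/64 + 35/64 → 1
L = 7/64 + 7/32 + 1/4 + 19/64 + 29/64 + 35/64 + 1 = 23/8 = 2.875 bits/symbol.

2.875 bits/symbol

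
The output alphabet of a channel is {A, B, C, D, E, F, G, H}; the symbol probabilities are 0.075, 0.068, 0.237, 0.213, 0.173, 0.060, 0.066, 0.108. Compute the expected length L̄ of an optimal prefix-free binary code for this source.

Repeatedly combine the two least-probable nodes; the expected code length is the sum of the merged weights.
merge 3/50 + 33/500 → 63/500
merge 17/250 + 3/40 → 143/1000
merge 27/250 + 63/500 → 117/500
merge 143/1000 + 173/1000 → 79/250
merge 213/1000 + 117/500 → 447/1000
merge 237/1000 + 79/250 → 553/1000
merge 447/1000 + 553/1000 → 1
L = 63/500 + 143/1000 + 117/500 + 79/250 + 447/1000 + 553/1000 + 1 = 2819/1000 = 2.819 bits/symbol.

2.819 bits/symbol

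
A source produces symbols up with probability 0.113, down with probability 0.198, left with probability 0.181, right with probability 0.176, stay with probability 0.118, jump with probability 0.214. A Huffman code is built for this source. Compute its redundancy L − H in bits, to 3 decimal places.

Entropy H = −Σ p log₂ p ≈ 2.5453 bits.
Huffman merges: 113/1000+59/500→231/1000; 22/125+181/1000→357/1000; 99/500+107/500→103/250; 231/1000+357/1000→147/250; 103/250+147/250→1. L = 647/250 ≈ 2.5880.
L − H = 2.5880 − 2.5453 = 0.043 bits.

0.043 bits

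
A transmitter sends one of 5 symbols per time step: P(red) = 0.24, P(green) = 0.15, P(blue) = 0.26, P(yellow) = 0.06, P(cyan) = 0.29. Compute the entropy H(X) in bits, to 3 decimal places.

2.171 bits

H = −Σ pᵢ log₂ pᵢ.
−0.24·log₂(0.24) = 0.4941
−0.15·log₂(0.15) = 0.4105
−0.26·log₂(0.26) = 0.5053
−0.06·log₂(0.06) = 0.2435
−0.29·log₂(0.29) = 0.5179
Sum ≈ 2.1714 → 2.171 bits.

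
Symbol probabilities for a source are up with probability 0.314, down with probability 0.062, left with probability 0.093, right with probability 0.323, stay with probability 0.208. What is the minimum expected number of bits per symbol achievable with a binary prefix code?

2.155 bits/symbol

Repeatedly combine the two least-probable nodes; the expected code length is the sum of the merged weights.
merge 31/500 + 93/1000 → 31/200
merge 31/200 + 26/125 → 363/1000
merge 157/500 + 323/1000 → 637/1000
merge 363/1000 + 637/1000 → 1
L = 31/200 + 363/1000 + 637/1000 + 1 = 431/200 = 2.155 bits/symbol.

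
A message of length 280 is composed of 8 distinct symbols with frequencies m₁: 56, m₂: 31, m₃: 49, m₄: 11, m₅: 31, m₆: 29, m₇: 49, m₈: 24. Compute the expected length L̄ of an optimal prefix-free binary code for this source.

Probabilities are the counts divided by 280.
Repeatedly combine the two least-probable nodes; the expected code length is the sum of the merged weights.
merge 11/280 + 3/35 → 1/8
merge 29/280 + 31/280 → 3/14
merge 31/280 + 1/8 → 33/140
merge 7/40 + 7/40 → 7/20
merge 1/5 + 3/14 → 29/70
merge 33/140 + 7/20 → 41/70
merge 29/70 + 41/70 → 1
L = 1/8 + 3/14 + 33/140 + 7/20 + 29/70 + 41/70 + 1 = 117/40 = 2.925 bits/symbol.

2.925 bits/symbol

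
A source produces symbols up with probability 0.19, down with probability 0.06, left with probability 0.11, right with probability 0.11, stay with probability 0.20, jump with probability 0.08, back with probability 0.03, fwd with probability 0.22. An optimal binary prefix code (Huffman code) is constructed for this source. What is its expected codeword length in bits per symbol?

2.84 bits/symbol

Repeatedly combine the two least-probable nodes; the expected code length is the sum of the merged weights.
merge 3/100 + 3/50 → 9/100
merge 2/25 + 9/100 → 17/100
merge 11/100 + 11/100 → 11/50
merge 17/100 + 19/100 → 9/25
merge 1/5 + 11/50 → 21/50
merge 11/50 + 9/25 → 29/50
merge 21/50 + 29/50 → 1
L = 9/100 + 17/100 + 11/50 + 9/25 + 21/50 + 29/50 + 1 = 71/25 = 2.84 bits/symbol.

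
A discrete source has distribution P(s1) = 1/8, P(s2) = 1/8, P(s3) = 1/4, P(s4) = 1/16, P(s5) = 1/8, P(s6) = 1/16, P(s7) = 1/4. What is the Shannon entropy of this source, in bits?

2.625 bits

Each probability is a power of 1/2, so log₂(1/p) is an integer.
H = Σ p·log₂(1/p) = 1/8·3 + 1/8·3 + 1/4·2 + 1/16·4 + 1/8·3 + 1/16·4 + 1/4·2 = 2.625 bits.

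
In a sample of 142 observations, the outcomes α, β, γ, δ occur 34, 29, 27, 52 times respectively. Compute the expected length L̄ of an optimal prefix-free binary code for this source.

Probabilities are the counts divided by 142.
Repeatedly combine the two least-probable nodes; the expected code length is the sum of the merged weights.
merge 27/142 + 29/142 → 28/71
merge 17/71 + 26/71 → 43/71
merge 28/71 + 43/71 → 1
L = 28/71 + 43/71 + 1 = 2 bits/symbol.

2 bits/symbol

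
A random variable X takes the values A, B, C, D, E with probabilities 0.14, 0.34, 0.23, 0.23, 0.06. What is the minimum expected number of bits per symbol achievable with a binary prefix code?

2.2 bits/symbol

Repeatedly combine the two least-probable nodes; the expected code length is the sum of the merged weights.
merge 3/50 + 7/50 → 1/5
merge 1/5 + 23/100 → 43/100
merge 23/100 + 17/50 → 57/100
merge 43/100 + 57/100 → 1
L = 1/5 + 43/100 + 57/100 + 1 = 11/5 = 2.2 bits/symbol.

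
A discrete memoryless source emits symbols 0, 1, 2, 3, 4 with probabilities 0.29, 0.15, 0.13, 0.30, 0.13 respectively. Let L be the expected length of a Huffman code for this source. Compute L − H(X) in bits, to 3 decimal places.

0.045 bits

Entropy H = −Σ p log₂ p ≈ 2.2148 bits.
Huffman merges: 13/100+13/100→13/50; 3/20+13/50→41/100; 29/100+3/10→59/100; 41/100+59/100→1. L = 113/50 ≈ 2.2600.
L − H = 2.2600 − 2.2148 = 0.045 bits.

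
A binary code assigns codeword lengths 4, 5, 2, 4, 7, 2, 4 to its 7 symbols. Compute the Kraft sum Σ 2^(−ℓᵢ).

0.7265625

With common denominator 2^7 = 128: Σ 2^(−ℓᵢ) = 8/128 + 4/128 + 32/128 + 8/128 + 1/128 + 32/128 + 8/128 = 93/128 = 0.7265625.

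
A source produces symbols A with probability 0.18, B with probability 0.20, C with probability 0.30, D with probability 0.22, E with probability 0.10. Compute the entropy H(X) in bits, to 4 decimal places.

H = −Σ pᵢ log₂ pᵢ.
−0.18·log₂(0.18) = 0.4453
−0.20·log₂(0.20) = 0.4644
−0.30·log₂(0.30) = 0.5211
−0.22·log₂(0.22) = 0.4806
−0.10·log₂(0.10) = 0.3322
Sum ≈ 2.2435 → 2.2435 bits.

2.2435 bits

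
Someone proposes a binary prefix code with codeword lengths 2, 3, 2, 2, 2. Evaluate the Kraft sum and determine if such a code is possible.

With common denominator 2^3 = 8: Σ 2^(−ℓᵢ) = 2/8 + 1/8 + 2/8 + 2/8 + 2/8 = 9/8 = 1.125.
Kraft's inequality requires Σ ≤ 1; here Σ = 1.125 > 1, so no such prefix code exists.

1.125; no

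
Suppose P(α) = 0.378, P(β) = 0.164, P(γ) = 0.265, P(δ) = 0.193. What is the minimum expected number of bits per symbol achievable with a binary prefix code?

Repeatedly combine the two least-probable nodes; the expected code length is the sum of the merged weights.
merge 41/250 + 193/1000 → 357/1000
merge 53/200 + 357/1000 → 311/500
merge 189/500 + 311/500 → 1
L = 357/1000 + 311/500 + 1 = 1979/1000 = 1.979 bits/symbol.

1.979 bits/symbol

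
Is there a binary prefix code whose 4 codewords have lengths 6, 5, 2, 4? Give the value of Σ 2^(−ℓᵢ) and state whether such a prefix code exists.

With common denominator 2^6 = 64: Σ 2^(−ℓᵢ) = 1/64 + 2/64 + 16/64 + 4/64 = 23/64 = 0.359375.
Kraft's inequality requires Σ ≤ 1; here Σ = 0.359375 ≤ 1, so such a prefix code exists.

0.359375; yes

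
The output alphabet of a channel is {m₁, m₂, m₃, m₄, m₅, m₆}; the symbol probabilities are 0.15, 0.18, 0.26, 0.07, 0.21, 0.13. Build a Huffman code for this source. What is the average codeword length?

Repeatedly combine the two least-probable nodes; the expected code length is the sum of the merged weights.
merge 7/100 + 13/100 → 1/5
merge 3/20 + 9/50 → 33/100
merge 1/5 + 21/100 → 41/100
merge 13/50 + 33/100 → 59/100
merge 41/100 + 59/100 → 1
L = 1/5 + 33/100 + 41/100 + 59/100 + 1 = 253/100 = 2.53 bits/symbol.

2.53 bits/symbol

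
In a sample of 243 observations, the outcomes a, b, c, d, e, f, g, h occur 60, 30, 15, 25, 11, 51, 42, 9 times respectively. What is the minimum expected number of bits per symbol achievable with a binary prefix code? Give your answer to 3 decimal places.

2.770 bits/symbol

Probabilities are the counts divided by 243.
Repeatedly combine the two least-probable nodes; the expected code length is the sum of the merged weights.
merge 1/27 + 11/243 → 20/243
merge 5/81 + 20/243 → 35/243
merge 25/243 + 10/81 → 55/243
merge 35/243 + 14/81 → 77/243
merge 17/81 + 55/243 → 106/243
merge 20/81 + 77/243 → 137/243
merge 106/243 + 137/243 → 1
L = 20/243 + 35/243 + 55/243 + 77/243 + 106/243 + 137/243 + 1 = 673/243 ≈ 2.770 bits/symbol.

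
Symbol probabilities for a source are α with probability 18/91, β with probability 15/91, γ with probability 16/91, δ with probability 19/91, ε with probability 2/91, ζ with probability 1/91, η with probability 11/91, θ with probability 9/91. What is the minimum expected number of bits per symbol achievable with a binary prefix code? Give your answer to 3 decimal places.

2.758 bits/symbol

Repeatedly combine the two least-probable nodes; the expected code length is the sum of the merged weights.
merge 1/91 + 2/91 → 3/91
merge 3/91 + 9/91 → 12/91
merge 11/91 + 12/91 → 23/91
merge 15/91 + 16/91 → 31/91
merge 18/91 + 19/91 → 37/91
merge 23/91 + 31/91 → 54/91
merge 37/91 + 54/91 → 1
L = 3/91 + 12/91 + 23/91 + 31/91 + 37/91 + 54/91 + 1 = 251/91 ≈ 2.758 bits/symbol.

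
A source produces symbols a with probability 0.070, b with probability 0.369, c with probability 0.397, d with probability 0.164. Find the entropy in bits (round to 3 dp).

H = −Σ pᵢ log₂ pᵢ.
−0.070·log₂(0.070) = 0.2686
−0.369·log₂(0.369) = 0.5307
−0.397·log₂(0.397) = 0.5291
−0.164·log₂(0.164) = 0.4278
Sum ≈ 1.7562 → 1.756 bits.

1.756 bits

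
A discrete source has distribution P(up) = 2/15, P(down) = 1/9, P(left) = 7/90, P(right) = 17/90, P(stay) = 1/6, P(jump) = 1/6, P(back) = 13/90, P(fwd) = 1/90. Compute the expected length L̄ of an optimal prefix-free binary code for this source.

Repeatedly combine the two least-probable nodes; the expected code length is the sum of the merged weights.
merge 1/90 + 7/90 → 4/45
merge 4/45 + 1/9 → 1/5
merge 2/15 + 13/90 → 5/18
merge 1/6 + 1/6 → 1/3
merge 17/90 + 1/5 → 7/18
merge 5/18 + 1/3 → 11/18
merge 7/18 + 11/18 → 1
L = 4/45 + 1/5 + 5/18 + 1/3 + 7/18 + 11/18 + 1 = 29/10 = 2.9 bits/symbol.

2.9 bits/symbol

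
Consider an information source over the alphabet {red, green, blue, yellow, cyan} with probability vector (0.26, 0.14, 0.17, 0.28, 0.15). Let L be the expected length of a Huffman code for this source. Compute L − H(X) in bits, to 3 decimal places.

Entropy H = −Σ p log₂ p ≈ 2.2618 bits.
Huffman merges: 7/50+3/20→29/100; 17/100+13/50→43/100; 7/25+29/100→57/100; 43/100+57/100→1. L = 229/100 ≈ 2.2900.
L − H = 2.2900 − 2.2618 = 0.028 bits.

0.028 bits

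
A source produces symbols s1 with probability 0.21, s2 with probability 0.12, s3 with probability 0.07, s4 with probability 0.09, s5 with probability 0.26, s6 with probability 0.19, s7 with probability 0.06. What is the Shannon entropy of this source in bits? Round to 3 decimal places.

H = −Σ pᵢ log₂ pᵢ.
−0.21·log₂(0.21) = 0.4728
−0.12·log₂(0.12) = 0.3671
−0.07·log₂(0.07) = 0.2686
−0.09·log₂(0.09) = 0.3127
−0.26·log₂(0.26) = 0.5053
−0.19·log₂(0.19) = 0.4552
−0.06·log₂(0.06) = 0.2435
Sum ≈ 2.6251 → 2.625 bits.

2.625 bits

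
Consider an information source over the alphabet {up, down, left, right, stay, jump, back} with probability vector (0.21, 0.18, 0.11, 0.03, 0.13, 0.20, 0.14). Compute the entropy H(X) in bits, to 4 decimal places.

H = −Σ pᵢ log₂ pᵢ.
−0.21·log₂(0.21) = 0.4728
−0.18·log₂(0.18) = 0.4453
−0.11·log₂(0.11) = 0.3503
−0.03·log₂(0.03) = 0.1518
−0.13·log₂(0.13) = 0.3826
−0.20·log₂(0.20) = 0.4644
−0.14·log₂(0.14) = 0.3971
Sum ≈ 2.6643 → 2.6643 bits.

2.6643 bits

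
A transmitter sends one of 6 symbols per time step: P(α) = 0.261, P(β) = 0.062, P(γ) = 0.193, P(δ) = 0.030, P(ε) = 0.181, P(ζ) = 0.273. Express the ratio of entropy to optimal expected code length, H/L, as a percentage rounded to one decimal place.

98.2%

Entropy H = −Σ p log₂ p ≈ 2.3220 bits.
Huffman merges: 3/100+31/500→23/250; 23/250+181/1000→273/1000; 193/1000+261/1000→227/500; 273/1000+273/1000→273/500; 227/500+273/500→1. L = 473/200 ≈ 2.3650.
Efficiency = H/L = 2.3220/2.3650 = 98.2%.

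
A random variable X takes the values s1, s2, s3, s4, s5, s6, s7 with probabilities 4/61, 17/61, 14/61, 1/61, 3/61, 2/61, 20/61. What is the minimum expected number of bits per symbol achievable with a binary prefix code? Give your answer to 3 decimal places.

2.311 bits/symbol

Repeatedly combine the two least-probable nodes; the expected code length is the sum of the merged weights.
merge 1/61 + 2/61 → 3/61
merge 3/61 + 3/61 → 6/61
merge 4/61 + 6/61 → 10/61
merge 10/61 + 14/61 → 24/61
merge 17/61 + 20/61 → 37/61
merge 24/61 + 37/61 → 1
L = 3/61 + 6/61 + 10/61 + 24/61 + 37/61 + 1 = 141/61 ≈ 2.311 bits/symbol.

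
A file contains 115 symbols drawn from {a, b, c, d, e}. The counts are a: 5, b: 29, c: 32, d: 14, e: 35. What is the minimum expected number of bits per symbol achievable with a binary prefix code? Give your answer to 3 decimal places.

Probabilities are the counts divided by 115.
Repeatedly combine the two least-probable nodes; the expected code length is the sum of the merged weights.
merge 1/23 + 14/115 → 19/115
merge 19/115 + 29/115 → 48/115
merge 32/115 + 7/23 → 67/115
merge 48/115 + 67/115 → 1
L = 19/115 + 48/115 + 67/115 + 1 = 249/115 ≈ 2.165 bits/symbol.

2.165 bits/symbol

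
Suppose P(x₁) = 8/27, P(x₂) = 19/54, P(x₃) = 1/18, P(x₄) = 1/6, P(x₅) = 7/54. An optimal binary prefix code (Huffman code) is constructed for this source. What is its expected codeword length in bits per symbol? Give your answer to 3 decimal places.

2.185 bits/symbol

Repeatedly combine the two least-probable nodes; the expected code length is the sum of the merged weights.
merge 1/18 + 7/54 → 5/27
merge 1/6 + 5/27 → 19/54
merge 8/27 + 19/54 → 35/54
merge 19/54 + 35/54 → 1
L = 5/27 + 19/54 + 35/54 + 1 = 59/27 ≈ 2.185 bits/symbol.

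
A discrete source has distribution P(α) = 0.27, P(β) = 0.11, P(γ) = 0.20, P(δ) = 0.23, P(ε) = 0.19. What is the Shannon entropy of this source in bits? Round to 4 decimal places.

2.2676 bits

H = −Σ pᵢ log₂ pᵢ.
−0.27·log₂(0.27) = 0.5100
−0.11·log₂(0.11) = 0.3503
−0.20·log₂(0.20) = 0.4644
−0.23·log₂(0.23) = 0.4877
−0.19·log₂(0.19) = 0.4552
Sum ≈ 2.2676 → 2.2676 bits.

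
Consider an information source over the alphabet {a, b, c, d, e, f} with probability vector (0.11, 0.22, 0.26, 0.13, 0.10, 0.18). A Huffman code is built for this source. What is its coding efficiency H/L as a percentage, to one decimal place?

99.1%

Entropy H = −Σ p log₂ p ≈ 2.4963 bits.
Huffman merges: 1/10+11/100→21/100; 13/100+9/50→31/100; 21/100+11/50→43/100; 13/50+31/100→57/100; 43/100+57/100→1. L = 63/25 ≈ 2.5200.
Efficiency = H/L = 2.4963/2.5200 = 99.1%.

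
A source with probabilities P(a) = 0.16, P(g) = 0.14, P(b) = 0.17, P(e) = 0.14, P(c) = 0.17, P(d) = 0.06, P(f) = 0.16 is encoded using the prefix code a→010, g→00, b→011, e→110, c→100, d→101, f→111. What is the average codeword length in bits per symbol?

2.86 bits/symbol

L̄ = Σ pᵢ·ℓᵢ = 0.16·3 + 0.14·2 + 0.17·3 + 0.14·3 + 0.17·3 + 0.06·3 + 0.16·3 = 2.86 bits/symbol.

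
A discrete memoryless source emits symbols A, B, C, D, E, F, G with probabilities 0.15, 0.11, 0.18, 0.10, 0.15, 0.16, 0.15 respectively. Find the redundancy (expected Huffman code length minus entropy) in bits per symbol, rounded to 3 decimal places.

Entropy H = −Σ p log₂ p ≈ 2.7824 bits.
Huffman merges: 1/10+11/100→21/100; 3/20+3/20→3/10; 3/20+4/25→31/100; 9/50+21/100→39/100; 3/10+31/100→61/100; 39/100+61/100→1. L = 141/50 ≈ 2.8200.
L − H = 2.8200 − 2.7824 = 0.038 bits.

0.038 bits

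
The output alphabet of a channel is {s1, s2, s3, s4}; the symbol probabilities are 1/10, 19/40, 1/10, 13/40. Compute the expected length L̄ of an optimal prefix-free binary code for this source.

1.725 bits/symbol

Repeatedly combine the two least-probable nodes; the expected code length is the sum of the merged weights.
merge 1/10 + 1/10 → 1/5
merge 1/5 + 13/40 → 21/40
merge 19/40 + 21/40 → 1
L = 1/5 + 21/40 + 1 = 69/40 = 1.725 bits/symbol.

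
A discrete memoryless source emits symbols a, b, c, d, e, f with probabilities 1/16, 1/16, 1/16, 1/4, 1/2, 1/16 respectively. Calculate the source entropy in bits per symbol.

2 bits

Each probability is a power of 1/2, so log₂(1/p) is an integer.
H = Σ p·log₂(1/p) = 1/16·4 + 1/16·4 + 1/16·4 + 1/4·2 + 1/2·1 + 1/16·4 = 2 bits.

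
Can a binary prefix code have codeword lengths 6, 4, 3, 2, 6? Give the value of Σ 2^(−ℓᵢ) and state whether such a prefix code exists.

With common denominator 2^6 = 64: Σ 2^(−ℓᵢ) = 1/64 + 4/64 + 8/64 + 16/64 + 1/64 = 30/64 = 0.46875.
Kraft's inequality requires Σ ≤ 1; here Σ = 0.46875 ≤ 1, so such a prefix code exists.

0.46875; yes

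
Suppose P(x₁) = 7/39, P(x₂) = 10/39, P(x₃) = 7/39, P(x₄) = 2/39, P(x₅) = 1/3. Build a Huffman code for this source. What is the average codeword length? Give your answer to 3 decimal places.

Repeatedly combine the two least-probable nodes; the expected code length is the sum of the merged weights.
merge 2/39 + 7/39 → 3/13
merge 7/39 + 3/13 → 16/39
merge 10/39 + 1/3 → 23/39
merge 16/39 + 23/39 → 1
L = 3/13 + 16/39 + 23/39 + 1 = 29/13 ≈ 2.231 bits/symbol.

2.231 bits/symbol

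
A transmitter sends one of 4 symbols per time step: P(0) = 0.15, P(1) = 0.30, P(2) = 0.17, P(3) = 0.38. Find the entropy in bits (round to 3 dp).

1.897 bits

H = −Σ pᵢ log₂ pᵢ.
−0.15·log₂(0.15) = 0.4105
−0.30·log₂(0.30) = 0.5211
−0.17·log₂(0.17) = 0.4346
−0.38·log₂(0.38) = 0.5305
Sum ≈ 1.8967 → 1.897 bits.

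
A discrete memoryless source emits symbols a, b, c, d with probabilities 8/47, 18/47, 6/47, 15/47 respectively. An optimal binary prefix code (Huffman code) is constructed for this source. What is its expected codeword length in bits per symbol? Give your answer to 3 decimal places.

Repeatedly combine the two least-probable nodes; the expected code length is the sum of the merged weights.
merge 6/47 + 8/47 → 14/47
merge 14/47 + 15/47 → 29/47
merge 18/47 + 29/47 → 1
L = 14/47 + 29/47 + 1 = 90/47 ≈ 1.915 bits/symbol.

1.915 bits/symbol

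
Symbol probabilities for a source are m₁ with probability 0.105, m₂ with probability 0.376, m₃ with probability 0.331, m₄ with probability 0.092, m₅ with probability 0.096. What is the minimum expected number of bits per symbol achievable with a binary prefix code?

2.105 bits/symbol

Repeatedly combine the two least-probable nodes; the expected code length is the sum of the merged weights.
merge 23/250 + 12/125 → 47/250
merge 21/200 + 47/250 → 293/1000
merge 293/1000 + 331/1000 → 78/125
merge 47/125 + 78/125 → 1
L = 47/250 + 293/1000 + 78/125 + 1 = 421/200 = 2.105 bits/symbol.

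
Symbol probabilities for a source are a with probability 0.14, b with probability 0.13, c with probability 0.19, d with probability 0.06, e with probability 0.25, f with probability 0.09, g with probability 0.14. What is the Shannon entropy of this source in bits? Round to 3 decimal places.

2.688 bits

H = −Σ pᵢ log₂ pᵢ.
−0.14·log₂(0.14) = 0.3971
−0.13·log₂(0.13) = 0.3826
−0.19·log₂(0.19) = 0.4552
−0.06·log₂(0.06) = 0.2435
−0.25·log₂(0.25) = 0.5000
−0.09·log₂(0.09) = 0.3127
−0.14·log₂(0.14) = 0.3971
Sum ≈ 2.6883 → 2.688 bits.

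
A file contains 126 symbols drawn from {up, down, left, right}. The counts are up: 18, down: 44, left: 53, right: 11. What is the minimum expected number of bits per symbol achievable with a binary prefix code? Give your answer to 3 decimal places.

Probabilities are the counts divided by 126.
Repeatedly combine the two least-probable nodes; the expected code length is the sum of the merged weights.
merge 11/126 + 1/7 → 29/126
merge 29/126 + 22/63 → 73/126
merge 53/126 + 73/126 → 1
L = 29/126 + 73/126 + 1 = 38/21 ≈ 1.810 bits/symbol.

1.810 bits/symbol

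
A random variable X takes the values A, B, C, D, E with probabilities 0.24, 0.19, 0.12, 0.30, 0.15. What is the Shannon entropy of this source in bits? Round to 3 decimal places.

2.248 bits

H = −Σ pᵢ log₂ pᵢ.
−0.24·log₂(0.24) = 0.4941
−0.19·log₂(0.19) = 0.4552
−0.12·log₂(0.12) = 0.3671
−0.30·log₂(0.30) = 0.5211
−0.15·log₂(0.15) = 0.4105
Sum ≈ 2.2481 → 2.248 bits.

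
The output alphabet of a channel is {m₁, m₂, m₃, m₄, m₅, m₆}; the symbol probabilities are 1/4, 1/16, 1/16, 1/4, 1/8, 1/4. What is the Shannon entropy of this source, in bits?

2.375 bits

Each probability is a power of 1/2, so log₂(1/p) is an integer.
H = Σ p·log₂(1/p) = 1/4·2 + 1/16·4 + 1/16·4 + 1/4·2 + 1/8·3 + 1/4·2 = 2.375 bits.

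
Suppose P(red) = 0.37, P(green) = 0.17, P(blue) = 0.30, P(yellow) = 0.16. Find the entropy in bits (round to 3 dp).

H = −Σ pᵢ log₂ pᵢ.
−0.37·log₂(0.37) = 0.5307
−0.17·log₂(0.17) = 0.4346
−0.30·log₂(0.30) = 0.5211
−0.16·log₂(0.16) = 0.4230
Sum ≈ 1.9094 → 1.909 bits.

1.909 bits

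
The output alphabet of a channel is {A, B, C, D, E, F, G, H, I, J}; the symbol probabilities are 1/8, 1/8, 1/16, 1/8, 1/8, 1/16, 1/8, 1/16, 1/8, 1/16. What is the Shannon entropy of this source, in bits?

Each probability is a power of 1/2, so log₂(1/p) is an integer.
H = Σ p·log₂(1/p) = 1/8·3 + 1/8·3 + 1/16·4 + 1/8·3 + 1/8·3 + 1/16·4 + 1/8·3 + 1/16·4 + 1/8·3 + 1/16·4 = 3.25 bits.

3.25 bits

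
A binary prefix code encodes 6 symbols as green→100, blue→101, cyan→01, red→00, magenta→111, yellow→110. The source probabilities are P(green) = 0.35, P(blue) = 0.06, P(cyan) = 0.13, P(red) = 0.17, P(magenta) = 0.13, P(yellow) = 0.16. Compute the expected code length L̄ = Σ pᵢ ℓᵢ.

2.7 bits/symbol

L̄ = Σ pᵢ·ℓᵢ = 0.35·3 + 0.06·3 + 0.13·2 + 0.17·2 + 0.13·3 + 0.16·3 = 2.7 bits/symbol.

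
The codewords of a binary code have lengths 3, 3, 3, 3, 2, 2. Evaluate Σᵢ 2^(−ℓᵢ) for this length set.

With common denominator 2^3 = 8: Σ 2^(−ℓᵢ) = 1/8 + 1/8 + 1/8 + 1/8 + 2/8 + 2/8 = 8/8 = 1.

1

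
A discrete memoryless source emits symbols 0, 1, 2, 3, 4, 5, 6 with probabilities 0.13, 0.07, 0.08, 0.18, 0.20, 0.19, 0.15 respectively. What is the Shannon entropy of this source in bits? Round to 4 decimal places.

H = −Σ pᵢ log₂ pᵢ.
−0.13·log₂(0.13) = 0.3826
−0.07·log₂(0.07) = 0.2686
−0.08·log₂(0.08) = 0.2915
−0.18·log₂(0.18) = 0.4453
−0.20·log₂(0.20) = 0.4644
−0.19·log₂(0.19) = 0.4552
−0.15·log₂(0.15) = 0.4105
Sum ≈ 2.7182 → 2.7182 bits.

2.7182 bits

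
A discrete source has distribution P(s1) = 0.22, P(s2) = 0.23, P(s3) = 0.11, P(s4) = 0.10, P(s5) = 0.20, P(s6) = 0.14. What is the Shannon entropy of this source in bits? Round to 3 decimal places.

H = −Σ pᵢ log₂ pᵢ.
−0.22·log₂(0.22) = 0.4806
−0.23·log₂(0.23) = 0.4877
−0.11·log₂(0.11) = 0.3503
−0.10·log₂(0.10) = 0.3322
−0.20·log₂(0.20) = 0.4644
−0.14·log₂(0.14) = 0.3971
Sum ≈ 2.5122 → 2.512 bits.

2.512 bits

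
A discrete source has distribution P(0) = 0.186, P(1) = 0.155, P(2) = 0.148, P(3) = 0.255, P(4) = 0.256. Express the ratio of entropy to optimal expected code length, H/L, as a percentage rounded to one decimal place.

Entropy H = −Σ p log₂ p ≈ 2.2821 bits.
Huffman merges: 37/250+31/200→303/1000; 93/500+51/200→441/1000; 32/125+303/1000→559/1000; 441/1000+559/1000→1. L = 2303/1000 ≈ 2.3030.
Efficiency = H/L = 2.2821/2.3030 = 99.1%.

99.1%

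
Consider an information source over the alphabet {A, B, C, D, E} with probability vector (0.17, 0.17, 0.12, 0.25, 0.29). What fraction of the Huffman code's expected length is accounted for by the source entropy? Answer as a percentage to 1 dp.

98.4%

Entropy H = −Σ p log₂ p ≈ 2.2541 bits.
Huffman merges: 3/25+17/100→29/100; 17/100+1/4→21/50; 29/100+29/100→29/50; 21/50+29/50→1. L = 229/100 ≈ 2.2900.
Efficiency = H/L = 2.2541/2.2900 = 98.4%.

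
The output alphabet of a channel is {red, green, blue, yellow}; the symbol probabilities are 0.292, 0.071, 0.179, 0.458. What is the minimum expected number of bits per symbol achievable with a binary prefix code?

Repeatedly combine the two least-probable nodes; the expected code length is the sum of the merged weights.
merge 71/1000 + 179/1000 → 1/4
merge 1/4 + 73/250 → 271/500
merge 229/500 + 271/500 → 1
L = 1/4 + 271/500 + 1 = 224/125 = 1.792 bits/symbol.

1.792 bits/symbol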